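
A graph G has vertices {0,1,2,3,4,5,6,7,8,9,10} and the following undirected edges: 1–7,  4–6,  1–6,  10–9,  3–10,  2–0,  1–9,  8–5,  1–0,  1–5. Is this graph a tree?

Yes

The graph has 11 vertices and 10 edges.
It is connected with exactly 10 edges, hence acyclic — it is a tree.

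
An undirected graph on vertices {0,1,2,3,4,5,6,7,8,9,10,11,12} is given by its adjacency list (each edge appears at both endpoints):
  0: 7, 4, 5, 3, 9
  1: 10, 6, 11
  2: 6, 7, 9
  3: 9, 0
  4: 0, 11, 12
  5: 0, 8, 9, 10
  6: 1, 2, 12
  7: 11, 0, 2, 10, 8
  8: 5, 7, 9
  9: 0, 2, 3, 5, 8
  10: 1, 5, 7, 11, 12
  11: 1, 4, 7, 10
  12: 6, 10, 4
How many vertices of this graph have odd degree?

10

Degrees: 0:5, 1:3, 2:3, 3:2, 4:3, 5:4, 6:3, 7:5, 8:3, 9:5, 10:5, 11:4, 12:3
Odd-degree vertices: 0, 1, 2, 4, 6, 7, 8, 9, 10, 12.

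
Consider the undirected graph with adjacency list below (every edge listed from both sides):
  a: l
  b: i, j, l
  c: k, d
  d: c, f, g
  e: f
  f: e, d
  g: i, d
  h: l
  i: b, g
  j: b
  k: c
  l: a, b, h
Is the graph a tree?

|V| = 12, |E| = 11.
It is connected with exactly 11 edges, hence acyclic — it is a tree.

Yes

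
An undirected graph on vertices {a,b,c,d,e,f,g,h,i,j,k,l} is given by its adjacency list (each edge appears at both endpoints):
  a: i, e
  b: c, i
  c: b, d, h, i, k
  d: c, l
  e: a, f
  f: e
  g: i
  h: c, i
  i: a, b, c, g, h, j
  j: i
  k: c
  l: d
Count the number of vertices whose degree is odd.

Degrees: a:2, b:2, c:5, d:2, e:2, f:1, g:1, h:2, i:6, j:1, k:1, l:1
Odd-degree vertices: c, f, g, j, k, l.

6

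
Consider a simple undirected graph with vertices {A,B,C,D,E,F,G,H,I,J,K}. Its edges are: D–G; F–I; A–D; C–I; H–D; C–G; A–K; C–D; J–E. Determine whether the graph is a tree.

|V| = 11, |E| = 9.
It splits into 3 components, so it cannot be a tree.

No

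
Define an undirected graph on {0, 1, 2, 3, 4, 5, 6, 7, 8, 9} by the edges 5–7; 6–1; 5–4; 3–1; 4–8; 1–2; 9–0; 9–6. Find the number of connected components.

Component: {4, 5, 7, 8}
Component: {0, 1, 2, 3, 6, 9}

2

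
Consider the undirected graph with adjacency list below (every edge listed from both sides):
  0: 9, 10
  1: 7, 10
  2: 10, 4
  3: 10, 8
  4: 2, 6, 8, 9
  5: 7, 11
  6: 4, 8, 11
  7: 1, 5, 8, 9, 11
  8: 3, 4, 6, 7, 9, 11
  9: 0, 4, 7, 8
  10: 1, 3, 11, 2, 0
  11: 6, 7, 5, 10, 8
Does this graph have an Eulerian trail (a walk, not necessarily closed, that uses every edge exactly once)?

No

Degrees: 0:2, 1:2, 2:2, 3:2, 4:4, 5:2, 6:3, 7:5, 8:6, 9:4, 10:5, 11:5
Odd-degree vertices: 6, 7, 10, 11 (4 total).
An Eulerian trail requires 0 or 2 odd-degree vertices; here there are 4.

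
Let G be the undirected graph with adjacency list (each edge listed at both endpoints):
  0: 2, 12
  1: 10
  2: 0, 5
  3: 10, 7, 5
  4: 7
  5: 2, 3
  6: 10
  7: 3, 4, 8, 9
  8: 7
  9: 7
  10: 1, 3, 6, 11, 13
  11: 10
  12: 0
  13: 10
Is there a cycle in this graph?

No

The graph has 14 vertices, 13 edges, and 1 connected component.
Since 13 = 14 - 1, the graph is a forest and contains no cycle.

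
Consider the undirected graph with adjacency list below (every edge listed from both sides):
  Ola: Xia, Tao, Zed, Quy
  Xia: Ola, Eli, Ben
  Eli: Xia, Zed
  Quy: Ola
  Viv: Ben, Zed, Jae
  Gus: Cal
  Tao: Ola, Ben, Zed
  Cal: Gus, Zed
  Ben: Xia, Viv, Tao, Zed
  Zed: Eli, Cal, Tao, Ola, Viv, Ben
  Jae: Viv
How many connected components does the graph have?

Component: {Ola, Xia, Eli, Quy, Viv, Gus, Tao, Cal, Ben, Zed, Jae}

1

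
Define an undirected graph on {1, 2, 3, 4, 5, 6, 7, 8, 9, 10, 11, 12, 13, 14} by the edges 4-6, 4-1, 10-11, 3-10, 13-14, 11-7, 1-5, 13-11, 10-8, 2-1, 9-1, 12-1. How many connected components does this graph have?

Component: {1, 2, 4, 5, 6, 9, 12}
Component: {3, 7, 8, 10, 11, 13, 14}

2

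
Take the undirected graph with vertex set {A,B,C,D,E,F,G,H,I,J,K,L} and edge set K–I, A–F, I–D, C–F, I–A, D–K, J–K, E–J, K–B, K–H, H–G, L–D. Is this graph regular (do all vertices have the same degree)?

Degrees: A:2, B:1, C:1, D:3, E:1, F:2, G:1, H:2, I:3, J:2, K:5, L:1
Vertex B has degree 1 while K has degree 5, so the graph is not regular.

No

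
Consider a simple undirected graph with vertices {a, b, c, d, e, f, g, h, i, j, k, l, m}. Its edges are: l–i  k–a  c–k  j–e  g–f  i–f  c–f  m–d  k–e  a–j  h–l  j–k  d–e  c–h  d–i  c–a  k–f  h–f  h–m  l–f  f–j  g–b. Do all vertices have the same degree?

No

Degrees: a:3, b:1, c:4, d:3, e:3, f:7, g:2, h:4, i:3, j:4, k:5, l:3, m:2
Degrees are not all equal (e.g. deg(b)=1 but deg(f)=7); not regular.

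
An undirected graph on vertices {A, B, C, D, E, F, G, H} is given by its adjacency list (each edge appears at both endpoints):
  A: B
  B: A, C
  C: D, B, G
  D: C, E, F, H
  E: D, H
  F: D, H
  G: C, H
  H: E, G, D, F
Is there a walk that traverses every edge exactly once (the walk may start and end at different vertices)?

Degrees: A:1, B:2, C:3, D:4, E:2, F:2, G:2, H:4
Odd-degree vertices: A, C (2 total).
The non-isolated vertices are connected and exactly 2 have odd degree, so an Eulerian trail exists (from A to C).

Yes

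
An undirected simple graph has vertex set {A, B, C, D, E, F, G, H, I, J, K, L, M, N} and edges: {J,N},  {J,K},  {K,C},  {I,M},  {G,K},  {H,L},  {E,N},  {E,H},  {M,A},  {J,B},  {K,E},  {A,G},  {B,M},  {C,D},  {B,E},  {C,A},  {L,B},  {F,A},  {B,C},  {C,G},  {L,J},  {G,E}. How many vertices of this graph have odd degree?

8

Degrees: A:4, B:5, C:5, D:1, E:5, F:1, G:4, H:2, I:1, J:4, K:4, L:3, M:3, N:2
Odd-degree vertices: B, C, D, E, F, I, L, M.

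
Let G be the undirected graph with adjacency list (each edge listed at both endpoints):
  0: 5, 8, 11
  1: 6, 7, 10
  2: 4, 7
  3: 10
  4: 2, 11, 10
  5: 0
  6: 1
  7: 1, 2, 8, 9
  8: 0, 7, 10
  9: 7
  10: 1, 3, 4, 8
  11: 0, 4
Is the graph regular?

Degrees: 0:3, 1:3, 2:2, 3:1, 4:3, 5:1, 6:1, 7:4, 8:3, 9:1, 10:4, 11:2
Degrees are not all equal (e.g. deg(3)=1 but deg(7)=4); not regular.

No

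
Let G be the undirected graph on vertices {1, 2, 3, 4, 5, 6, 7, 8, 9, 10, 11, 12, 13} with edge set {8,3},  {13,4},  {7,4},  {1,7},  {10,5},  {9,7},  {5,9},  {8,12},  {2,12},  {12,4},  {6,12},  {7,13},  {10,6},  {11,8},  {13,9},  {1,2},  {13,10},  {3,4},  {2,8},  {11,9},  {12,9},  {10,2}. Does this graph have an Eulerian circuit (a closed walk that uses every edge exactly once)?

No

Degrees: 1:2, 2:4, 3:2, 4:4, 5:2, 6:2, 7:4, 8:4, 9:5, 10:4, 11:2, 12:5, 13:4
9, 12 have odd degree; an Eulerian circuit needs every degree to be even, so none exists.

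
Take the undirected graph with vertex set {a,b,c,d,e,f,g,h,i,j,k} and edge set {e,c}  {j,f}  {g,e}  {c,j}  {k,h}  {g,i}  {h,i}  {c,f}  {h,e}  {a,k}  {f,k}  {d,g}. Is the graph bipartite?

No

The cycle f-j-c-f has length 3, which is odd, so the graph is not bipartite.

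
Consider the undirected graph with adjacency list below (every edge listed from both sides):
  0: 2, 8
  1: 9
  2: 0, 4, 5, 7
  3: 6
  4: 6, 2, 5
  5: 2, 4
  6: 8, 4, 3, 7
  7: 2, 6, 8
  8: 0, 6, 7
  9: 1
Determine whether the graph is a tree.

No

The graph has 10 vertices and 12 edges.
It is not connected, so it is not a tree.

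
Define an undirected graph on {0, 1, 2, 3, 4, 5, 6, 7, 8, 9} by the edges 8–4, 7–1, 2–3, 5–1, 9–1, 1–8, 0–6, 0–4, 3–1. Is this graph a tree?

Yes

The graph has 10 vertices and 9 edges.
It is connected with exactly 9 edges, hence acyclic — it is a tree.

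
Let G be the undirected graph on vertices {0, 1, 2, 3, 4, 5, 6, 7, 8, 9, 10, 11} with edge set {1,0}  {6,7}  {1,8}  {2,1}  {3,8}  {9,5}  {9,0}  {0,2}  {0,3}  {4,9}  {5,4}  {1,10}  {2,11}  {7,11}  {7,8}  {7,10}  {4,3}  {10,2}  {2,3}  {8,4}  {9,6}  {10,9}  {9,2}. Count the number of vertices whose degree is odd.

0

Degrees: 0:4, 1:4, 2:6, 3:4, 4:4, 5:2, 6:2, 7:4, 8:4, 9:6, 10:4, 11:2
Odd-degree vertices: none.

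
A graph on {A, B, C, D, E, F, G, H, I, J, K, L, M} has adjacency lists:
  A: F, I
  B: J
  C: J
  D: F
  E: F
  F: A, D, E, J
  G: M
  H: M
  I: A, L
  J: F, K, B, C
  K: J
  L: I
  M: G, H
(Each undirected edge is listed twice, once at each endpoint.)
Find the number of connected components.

Component: {G, H, M}
Component: {A, B, C, D, E, F, I, J, K, L}

2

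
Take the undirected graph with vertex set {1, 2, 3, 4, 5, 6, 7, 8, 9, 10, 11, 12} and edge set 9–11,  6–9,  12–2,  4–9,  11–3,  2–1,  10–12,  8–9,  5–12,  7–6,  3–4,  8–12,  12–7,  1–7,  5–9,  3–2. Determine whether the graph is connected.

Yes

Starting from 1 and exploring outward reaches every vertex (1, 2, 7, 12, 3, 6, 8, 10, 5, 11, 4, 9); the graph is connected.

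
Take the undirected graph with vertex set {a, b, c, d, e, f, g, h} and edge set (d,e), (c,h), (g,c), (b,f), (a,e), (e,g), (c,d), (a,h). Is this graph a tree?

The graph has 8 vertices and 8 edges.
It splits into 2 components, so it cannot be a tree.

No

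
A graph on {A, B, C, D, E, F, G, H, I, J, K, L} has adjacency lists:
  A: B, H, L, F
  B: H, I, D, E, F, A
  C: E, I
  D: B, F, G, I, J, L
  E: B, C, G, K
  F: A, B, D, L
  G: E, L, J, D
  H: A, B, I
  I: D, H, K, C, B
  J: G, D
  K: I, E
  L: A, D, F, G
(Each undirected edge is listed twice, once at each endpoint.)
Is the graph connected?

Starting from A and exploring outward reaches every vertex (A, B, L, F, H, I, D, E, G, K, C, J); the graph is connected.

Yes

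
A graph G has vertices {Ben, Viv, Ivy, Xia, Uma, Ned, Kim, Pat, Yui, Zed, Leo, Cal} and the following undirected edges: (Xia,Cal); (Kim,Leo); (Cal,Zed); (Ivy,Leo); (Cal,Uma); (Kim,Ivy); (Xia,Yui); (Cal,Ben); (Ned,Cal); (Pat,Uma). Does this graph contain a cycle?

Yes

|V| = 12, |E| = 10, number of components = 3.
One cycle is Ivy-Kim-Leo-Ivy.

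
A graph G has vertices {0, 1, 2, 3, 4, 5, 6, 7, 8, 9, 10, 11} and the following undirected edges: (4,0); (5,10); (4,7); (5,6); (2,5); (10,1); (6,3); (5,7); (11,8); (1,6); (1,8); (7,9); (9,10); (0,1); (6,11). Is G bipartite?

Yes

Color {1, 3, 4, 5, 9, 11} black and {0, 2, 6, 7, 8, 10} white. No edge joins two same-colored vertices, so the graph is bipartite.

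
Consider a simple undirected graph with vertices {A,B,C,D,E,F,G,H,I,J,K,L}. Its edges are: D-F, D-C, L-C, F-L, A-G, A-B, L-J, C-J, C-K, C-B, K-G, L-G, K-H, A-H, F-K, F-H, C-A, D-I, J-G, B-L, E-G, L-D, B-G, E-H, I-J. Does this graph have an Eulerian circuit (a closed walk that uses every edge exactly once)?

Degrees: A:4, B:4, C:6, D:4, E:2, F:4, G:6, H:4, I:2, J:4, K:4, L:6
All degrees are even and the non-isolated vertices are connected — an Eulerian circuit exists.

Yes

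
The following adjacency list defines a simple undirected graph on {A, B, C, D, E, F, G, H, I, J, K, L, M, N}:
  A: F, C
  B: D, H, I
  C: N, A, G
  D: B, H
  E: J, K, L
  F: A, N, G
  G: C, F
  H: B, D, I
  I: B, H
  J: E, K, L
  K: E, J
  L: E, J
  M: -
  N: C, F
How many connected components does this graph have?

4

Component: {M}
Component: {B, D, H, I}
Component: {E, J, K, L}
Component: {A, C, F, G, N}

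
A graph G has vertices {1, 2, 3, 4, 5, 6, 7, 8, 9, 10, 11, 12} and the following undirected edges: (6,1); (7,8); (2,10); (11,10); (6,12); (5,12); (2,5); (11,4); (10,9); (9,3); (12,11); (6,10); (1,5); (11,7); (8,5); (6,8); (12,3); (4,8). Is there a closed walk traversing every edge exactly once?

Degrees: 1:2, 2:2, 3:2, 4:2, 5:4, 6:4, 7:2, 8:4, 9:2, 10:4, 11:4, 12:4
Every vertex has even degree and the edges form a single connected piece, so an Eulerian circuit exists.

Yes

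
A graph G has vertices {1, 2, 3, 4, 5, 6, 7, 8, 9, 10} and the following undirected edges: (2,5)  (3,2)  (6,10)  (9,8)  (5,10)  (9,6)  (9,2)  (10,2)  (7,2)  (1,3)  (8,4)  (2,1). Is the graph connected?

Yes

Starting from 1 and exploring outward reaches every vertex (1, 2, 3, 9, 5, 7, 10, 8, 6, 4); the graph is connected.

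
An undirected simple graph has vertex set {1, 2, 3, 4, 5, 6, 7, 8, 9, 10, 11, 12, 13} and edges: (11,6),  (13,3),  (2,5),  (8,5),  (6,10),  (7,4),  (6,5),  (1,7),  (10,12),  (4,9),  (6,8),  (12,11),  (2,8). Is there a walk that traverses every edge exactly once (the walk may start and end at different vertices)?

No

Degrees: 1:1, 2:2, 3:1, 4:2, 5:3, 6:4, 7:2, 8:3, 9:1, 10:2, 11:2, 12:2, 13:1
Odd-degree vertices: 1, 3, 5, 8, 9, 13 (6 total).
An Eulerian trail requires 0 or 2 odd-degree vertices; here there are 6.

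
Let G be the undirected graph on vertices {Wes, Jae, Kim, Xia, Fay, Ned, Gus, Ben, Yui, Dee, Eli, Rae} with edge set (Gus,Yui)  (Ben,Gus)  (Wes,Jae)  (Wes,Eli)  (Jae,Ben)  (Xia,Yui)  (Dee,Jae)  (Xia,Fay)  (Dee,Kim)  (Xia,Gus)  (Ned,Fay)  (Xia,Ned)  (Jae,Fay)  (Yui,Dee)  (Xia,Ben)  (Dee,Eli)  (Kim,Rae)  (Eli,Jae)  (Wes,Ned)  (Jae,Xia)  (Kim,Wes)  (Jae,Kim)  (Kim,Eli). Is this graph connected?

A breadth-first search from Wes visits Wes, Jae, Eli, Kim, Ned, Xia, Fay, Dee, Ben, Rae, Yui, Gus — all 12 vertices — so the graph is connected.

Yes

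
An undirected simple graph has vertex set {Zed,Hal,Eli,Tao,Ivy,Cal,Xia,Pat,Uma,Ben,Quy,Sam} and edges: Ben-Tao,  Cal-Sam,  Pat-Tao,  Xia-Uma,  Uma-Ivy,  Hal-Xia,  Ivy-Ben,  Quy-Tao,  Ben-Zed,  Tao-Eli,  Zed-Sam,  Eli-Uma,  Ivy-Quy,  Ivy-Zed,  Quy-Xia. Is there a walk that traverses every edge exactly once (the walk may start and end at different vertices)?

Degrees: Zed:3, Hal:1, Eli:2, Tao:4, Ivy:4, Cal:1, Xia:3, Pat:1, Uma:3, Ben:3, Quy:3, Sam:2
Odd-degree vertices: Zed, Hal, Cal, Xia, Pat, Uma, Ben, Quy (8 total).
With 8 odd-degree vertices (more than two), no single trail can use every edge.

No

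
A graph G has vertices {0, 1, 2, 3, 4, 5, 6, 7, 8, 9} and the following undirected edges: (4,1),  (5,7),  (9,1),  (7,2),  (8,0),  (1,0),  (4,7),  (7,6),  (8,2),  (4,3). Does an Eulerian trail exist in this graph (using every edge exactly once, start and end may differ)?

No

Degrees: 0:2, 1:3, 2:2, 3:1, 4:3, 5:1, 6:1, 7:4, 8:2, 9:1
Odd-degree vertices: 1, 3, 4, 5, 6, 9 (6 total).
An Eulerian trail requires 0 or 2 odd-degree vertices; here there are 6.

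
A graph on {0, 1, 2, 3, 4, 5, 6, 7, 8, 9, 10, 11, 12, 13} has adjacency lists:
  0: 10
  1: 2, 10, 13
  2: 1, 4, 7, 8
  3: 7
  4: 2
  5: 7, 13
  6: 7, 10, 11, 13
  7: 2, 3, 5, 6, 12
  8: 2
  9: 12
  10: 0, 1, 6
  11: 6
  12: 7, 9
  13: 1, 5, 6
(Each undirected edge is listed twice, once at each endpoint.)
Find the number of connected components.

Component: {0, 1, 2, 3, 4, 5, 6, 7, 8, 9, 10, 11, 12, 13}

1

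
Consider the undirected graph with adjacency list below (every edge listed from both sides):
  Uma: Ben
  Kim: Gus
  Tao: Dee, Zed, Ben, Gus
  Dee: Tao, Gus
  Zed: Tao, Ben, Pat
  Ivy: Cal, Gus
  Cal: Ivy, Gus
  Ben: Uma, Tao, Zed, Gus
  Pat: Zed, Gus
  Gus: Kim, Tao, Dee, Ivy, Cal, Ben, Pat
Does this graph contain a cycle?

|V| = 10, |E| = 14, number of components = 1.
One cycle is Gus-Tao-Zed-Pat-Gus.

Yes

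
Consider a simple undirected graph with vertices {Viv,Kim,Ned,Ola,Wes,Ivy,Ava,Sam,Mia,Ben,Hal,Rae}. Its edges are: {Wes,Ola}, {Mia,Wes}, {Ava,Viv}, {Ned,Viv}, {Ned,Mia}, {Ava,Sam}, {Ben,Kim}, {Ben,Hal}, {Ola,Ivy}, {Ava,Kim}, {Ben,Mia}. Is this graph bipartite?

Color {Ned, Wes, Ivy, Ava, Ben, Rae} black and {Viv, Kim, Ola, Sam, Mia, Hal} white. No edge joins two same-colored vertices, so the graph is bipartite.

Yes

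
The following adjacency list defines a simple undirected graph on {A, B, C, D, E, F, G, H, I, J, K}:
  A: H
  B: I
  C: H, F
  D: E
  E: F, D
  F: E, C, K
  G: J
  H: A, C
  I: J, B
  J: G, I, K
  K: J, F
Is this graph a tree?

The graph has 11 vertices and 10 edges.
Connected and |E| = |V| - 1, which characterizes a tree.

Yes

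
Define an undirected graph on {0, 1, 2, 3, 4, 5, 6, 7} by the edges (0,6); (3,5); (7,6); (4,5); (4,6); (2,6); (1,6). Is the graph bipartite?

Yes

Color {5, 6} black and {0, 1, 2, 3, 4, 7} white. No edge joins two same-colored vertices, so the graph is bipartite.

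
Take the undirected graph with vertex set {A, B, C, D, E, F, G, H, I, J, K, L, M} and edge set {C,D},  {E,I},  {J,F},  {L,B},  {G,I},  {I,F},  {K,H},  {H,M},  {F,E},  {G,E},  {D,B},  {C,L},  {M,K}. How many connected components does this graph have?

Component: {A}
Component: {H, K, M}
Component: {B, C, D, L}
Component: {E, F, G, I, J}

4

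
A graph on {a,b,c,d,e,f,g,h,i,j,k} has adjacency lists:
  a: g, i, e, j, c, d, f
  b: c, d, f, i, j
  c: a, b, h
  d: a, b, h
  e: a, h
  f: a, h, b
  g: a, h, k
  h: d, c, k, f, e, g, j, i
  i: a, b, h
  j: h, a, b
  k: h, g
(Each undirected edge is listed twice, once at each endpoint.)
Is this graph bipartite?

h-g-k-h is an odd cycle (length 3), and a bipartite graph can contain only even cycles.

No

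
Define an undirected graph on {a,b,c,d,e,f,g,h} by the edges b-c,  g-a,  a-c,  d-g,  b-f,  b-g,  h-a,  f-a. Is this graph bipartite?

Yes

Partition the vertices as {c, e, f, g, h} vs {a, b, d}. Each listed edge has one endpoint in each part, so the graph is bipartite.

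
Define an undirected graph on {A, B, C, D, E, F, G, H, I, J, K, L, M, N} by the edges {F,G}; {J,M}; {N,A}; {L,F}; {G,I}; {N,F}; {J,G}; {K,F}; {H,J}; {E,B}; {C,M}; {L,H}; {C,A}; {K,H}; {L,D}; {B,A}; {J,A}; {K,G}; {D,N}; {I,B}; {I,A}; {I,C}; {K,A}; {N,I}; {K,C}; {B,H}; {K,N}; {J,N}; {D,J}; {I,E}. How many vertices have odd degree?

Degrees: A:6, B:4, C:4, D:3, E:2, F:4, G:4, H:4, I:6, J:6, K:6, L:3, M:2, N:6
Odd-degree vertices: D, L.

2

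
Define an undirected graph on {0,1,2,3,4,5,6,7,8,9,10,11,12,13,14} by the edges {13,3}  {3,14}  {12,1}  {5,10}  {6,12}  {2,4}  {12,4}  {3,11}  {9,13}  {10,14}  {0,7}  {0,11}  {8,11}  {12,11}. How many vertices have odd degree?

Degrees: 0:2, 1:1, 2:1, 3:3, 4:2, 5:1, 6:1, 7:1, 8:1, 9:1, 10:2, 11:4, 12:4, 13:2, 14:2
Odd-degree vertices: 1, 2, 3, 5, 6, 7, 8, 9.

8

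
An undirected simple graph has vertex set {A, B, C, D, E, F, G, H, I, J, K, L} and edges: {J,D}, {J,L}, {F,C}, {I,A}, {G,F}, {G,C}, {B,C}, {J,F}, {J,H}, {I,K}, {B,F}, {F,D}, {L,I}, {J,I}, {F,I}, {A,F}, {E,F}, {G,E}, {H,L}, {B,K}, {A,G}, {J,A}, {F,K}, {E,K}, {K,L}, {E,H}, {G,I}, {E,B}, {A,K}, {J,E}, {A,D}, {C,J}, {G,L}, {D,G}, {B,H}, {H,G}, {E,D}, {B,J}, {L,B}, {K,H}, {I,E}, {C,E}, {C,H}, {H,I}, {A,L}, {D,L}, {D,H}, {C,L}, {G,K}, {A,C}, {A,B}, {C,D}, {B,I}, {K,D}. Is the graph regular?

Yes

Degrees: A:9, B:9, C:9, D:9, E:9, F:9, G:9, H:9, I:9, J:9, K:9, L:9
All degrees equal 9; the graph is regular.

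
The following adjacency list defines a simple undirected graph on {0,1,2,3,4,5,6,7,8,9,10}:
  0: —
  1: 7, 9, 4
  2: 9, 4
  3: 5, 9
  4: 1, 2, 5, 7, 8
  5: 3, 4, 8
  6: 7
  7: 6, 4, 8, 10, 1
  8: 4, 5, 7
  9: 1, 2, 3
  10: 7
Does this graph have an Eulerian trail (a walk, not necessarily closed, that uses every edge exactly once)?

Degrees: 0:0, 1:3, 2:2, 3:2, 4:5, 5:3, 6:1, 7:5, 8:3, 9:3, 10:1
Odd-degree vertices: 1, 4, 5, 6, 7, 8, 9, 10 (8 total).
With 8 odd-degree vertices (more than two), no single trail can use every edge.

No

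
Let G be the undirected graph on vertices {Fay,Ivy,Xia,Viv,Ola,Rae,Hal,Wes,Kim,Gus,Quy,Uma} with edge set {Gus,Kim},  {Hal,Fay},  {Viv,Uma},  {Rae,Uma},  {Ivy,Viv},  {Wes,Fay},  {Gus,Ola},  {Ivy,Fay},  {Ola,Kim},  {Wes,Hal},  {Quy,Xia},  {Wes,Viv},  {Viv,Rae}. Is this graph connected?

Component: {Xia, Quy}
Component: {Ola, Kim, Gus}
Component: {Fay, Ivy, Viv, Rae, Hal, Wes, Uma}
There are 3 separate components, so the graph is not connected.

No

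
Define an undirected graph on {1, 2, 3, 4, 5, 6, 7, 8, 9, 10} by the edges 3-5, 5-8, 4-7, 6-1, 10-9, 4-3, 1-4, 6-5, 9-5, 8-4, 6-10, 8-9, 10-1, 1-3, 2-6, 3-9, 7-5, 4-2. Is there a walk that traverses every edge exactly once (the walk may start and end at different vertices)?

No

Degrees: 1:4, 2:2, 3:4, 4:5, 5:5, 6:4, 7:2, 8:3, 9:4, 10:3
Odd-degree vertices: 4, 5, 8, 10 (4 total).
An Eulerian trail requires 0 or 2 odd-degree vertices; here there are 4.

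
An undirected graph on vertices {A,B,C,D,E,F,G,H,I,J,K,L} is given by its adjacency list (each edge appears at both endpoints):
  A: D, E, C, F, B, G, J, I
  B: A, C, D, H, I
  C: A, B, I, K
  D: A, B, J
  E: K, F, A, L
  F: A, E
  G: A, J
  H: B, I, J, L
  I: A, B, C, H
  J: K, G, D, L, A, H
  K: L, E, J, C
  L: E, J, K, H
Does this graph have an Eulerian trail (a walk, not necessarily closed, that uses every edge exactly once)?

Yes

Degrees: A:8, B:5, C:4, D:3, E:4, F:2, G:2, H:4, I:4, J:6, K:4, L:4
Odd-degree vertices: B, D (2 total).
With 2 odd-degree vertices and all edges in one connected piece, an Eulerian trail exists (from B to D).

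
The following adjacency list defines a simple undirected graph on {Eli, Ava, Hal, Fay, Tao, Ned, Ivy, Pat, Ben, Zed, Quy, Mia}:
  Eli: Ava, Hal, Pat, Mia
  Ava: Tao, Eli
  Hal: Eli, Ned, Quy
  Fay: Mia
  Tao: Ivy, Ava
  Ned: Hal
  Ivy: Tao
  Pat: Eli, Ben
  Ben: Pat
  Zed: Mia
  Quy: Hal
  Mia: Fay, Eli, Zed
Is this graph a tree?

Yes

|V| = 12, |E| = 11.
Connected and |E| = |V| - 1, which characterizes a tree.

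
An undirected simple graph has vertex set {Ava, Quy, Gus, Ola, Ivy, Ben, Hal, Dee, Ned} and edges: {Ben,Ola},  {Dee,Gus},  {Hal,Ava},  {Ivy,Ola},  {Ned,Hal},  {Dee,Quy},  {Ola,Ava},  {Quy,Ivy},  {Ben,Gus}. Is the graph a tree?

|V| = 9, |E| = 9.
A tree on 9 vertices has exactly 8 edges; this graph has 9, so it contains a cycle and is not a tree.

No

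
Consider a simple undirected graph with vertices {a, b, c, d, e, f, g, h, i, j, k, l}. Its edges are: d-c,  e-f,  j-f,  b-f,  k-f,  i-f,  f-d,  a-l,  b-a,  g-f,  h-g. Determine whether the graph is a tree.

|V| = 12, |E| = 11.
Connected and |E| = |V| - 1, which characterizes a tree.

Yes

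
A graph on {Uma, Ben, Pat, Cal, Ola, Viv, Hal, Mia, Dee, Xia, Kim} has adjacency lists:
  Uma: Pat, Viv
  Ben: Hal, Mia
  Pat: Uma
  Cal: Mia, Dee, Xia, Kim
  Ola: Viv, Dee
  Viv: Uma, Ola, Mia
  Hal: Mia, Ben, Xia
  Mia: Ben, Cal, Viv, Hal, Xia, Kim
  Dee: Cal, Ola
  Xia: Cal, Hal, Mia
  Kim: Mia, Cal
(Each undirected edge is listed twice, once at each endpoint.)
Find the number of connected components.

1

Component: {Uma, Ben, Pat, Cal, Ola, Viv, Hal, Mia, Dee, Xia, Kim}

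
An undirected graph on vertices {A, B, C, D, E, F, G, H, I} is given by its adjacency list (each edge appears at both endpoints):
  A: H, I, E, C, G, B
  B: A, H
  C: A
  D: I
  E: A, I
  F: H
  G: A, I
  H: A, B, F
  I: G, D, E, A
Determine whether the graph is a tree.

No

The graph has 9 vertices and 11 edges.
Connected but with 11 > 8 edges, so it has a cycle and is not a tree.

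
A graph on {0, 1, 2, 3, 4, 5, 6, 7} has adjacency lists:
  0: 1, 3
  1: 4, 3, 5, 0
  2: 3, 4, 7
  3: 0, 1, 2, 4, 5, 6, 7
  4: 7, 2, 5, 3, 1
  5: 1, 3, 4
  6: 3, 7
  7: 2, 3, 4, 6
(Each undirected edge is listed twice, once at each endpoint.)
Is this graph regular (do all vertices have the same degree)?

No

Degrees: 0:2, 1:4, 2:3, 3:7, 4:5, 5:3, 6:2, 7:4
Degrees are not all equal (e.g. deg(0)=2 but deg(3)=7); not regular.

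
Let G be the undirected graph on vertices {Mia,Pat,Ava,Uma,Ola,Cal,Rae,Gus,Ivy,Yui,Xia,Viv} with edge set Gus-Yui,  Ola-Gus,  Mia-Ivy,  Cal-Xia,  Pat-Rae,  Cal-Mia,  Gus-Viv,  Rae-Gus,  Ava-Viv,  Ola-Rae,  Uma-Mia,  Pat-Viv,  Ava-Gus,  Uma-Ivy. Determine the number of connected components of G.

2

Component: {Mia, Uma, Cal, Ivy, Xia}
Component: {Pat, Ava, Ola, Rae, Gus, Yui, Viv}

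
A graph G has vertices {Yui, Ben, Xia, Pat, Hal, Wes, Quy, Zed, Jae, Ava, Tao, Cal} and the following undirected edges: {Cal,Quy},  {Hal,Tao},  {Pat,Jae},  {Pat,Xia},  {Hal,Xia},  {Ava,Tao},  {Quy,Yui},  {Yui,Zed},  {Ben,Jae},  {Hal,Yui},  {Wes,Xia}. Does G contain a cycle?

No

|V| = 12, |E| = 11, number of components = 1.
Since 11 = 12 - 1, the graph is a forest and contains no cycle.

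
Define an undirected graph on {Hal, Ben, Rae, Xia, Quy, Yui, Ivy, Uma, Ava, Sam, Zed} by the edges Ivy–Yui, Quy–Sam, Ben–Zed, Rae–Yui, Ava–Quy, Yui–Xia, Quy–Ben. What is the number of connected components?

Component: {Hal}
Component: {Uma}
Component: {Rae, Xia, Yui, Ivy}
Component: {Ben, Quy, Ava, Sam, Zed}

4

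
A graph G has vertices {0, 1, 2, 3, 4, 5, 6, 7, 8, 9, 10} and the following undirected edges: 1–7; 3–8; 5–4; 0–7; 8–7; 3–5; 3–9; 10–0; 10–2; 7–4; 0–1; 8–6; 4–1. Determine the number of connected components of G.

Component: {0, 1, 2, 3, 4, 5, 6, 7, 8, 9, 10}

1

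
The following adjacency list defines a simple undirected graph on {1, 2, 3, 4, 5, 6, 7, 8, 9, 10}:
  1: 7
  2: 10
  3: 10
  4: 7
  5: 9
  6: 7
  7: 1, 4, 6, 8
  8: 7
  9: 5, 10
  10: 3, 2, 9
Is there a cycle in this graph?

The graph has 10 vertices, 8 edges, and 2 connected components.
Since 8 = 10 - 2, the graph is a forest and contains no cycle.

No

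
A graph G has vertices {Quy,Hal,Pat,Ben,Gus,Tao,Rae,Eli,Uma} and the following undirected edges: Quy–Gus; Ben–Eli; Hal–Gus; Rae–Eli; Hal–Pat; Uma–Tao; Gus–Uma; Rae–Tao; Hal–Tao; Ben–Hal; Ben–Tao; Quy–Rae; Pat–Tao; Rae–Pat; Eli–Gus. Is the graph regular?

No

Degrees: Quy:2, Hal:4, Pat:3, Ben:3, Gus:4, Tao:5, Rae:4, Eli:3, Uma:2
Vertex Quy has degree 2 while Tao has degree 5, so the graph is not regular.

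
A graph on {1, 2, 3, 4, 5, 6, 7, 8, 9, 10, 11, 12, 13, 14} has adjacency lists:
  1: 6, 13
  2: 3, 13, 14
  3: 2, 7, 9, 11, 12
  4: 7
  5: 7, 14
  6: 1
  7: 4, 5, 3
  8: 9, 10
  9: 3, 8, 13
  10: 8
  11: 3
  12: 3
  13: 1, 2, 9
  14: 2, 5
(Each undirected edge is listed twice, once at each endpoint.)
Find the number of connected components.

Component: {1, 2, 3, 4, 5, 6, 7, 8, 9, 10, 11, 12, 13, 14}

1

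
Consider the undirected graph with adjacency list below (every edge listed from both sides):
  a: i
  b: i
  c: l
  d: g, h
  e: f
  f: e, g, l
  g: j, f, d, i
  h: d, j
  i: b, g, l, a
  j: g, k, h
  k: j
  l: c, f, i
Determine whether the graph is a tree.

|V| = 12, |E| = 13.
Connected but with 13 > 11 edges, so it has a cycle and is not a tree.

No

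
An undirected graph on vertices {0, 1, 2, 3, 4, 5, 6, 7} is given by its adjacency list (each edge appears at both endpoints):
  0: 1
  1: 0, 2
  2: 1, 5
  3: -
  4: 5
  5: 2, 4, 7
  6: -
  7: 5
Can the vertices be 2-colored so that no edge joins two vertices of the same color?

Color {1, 3, 5, 6} black and {0, 2, 4, 7} white. No edge joins two same-colored vertices, so the graph is bipartite.

Yes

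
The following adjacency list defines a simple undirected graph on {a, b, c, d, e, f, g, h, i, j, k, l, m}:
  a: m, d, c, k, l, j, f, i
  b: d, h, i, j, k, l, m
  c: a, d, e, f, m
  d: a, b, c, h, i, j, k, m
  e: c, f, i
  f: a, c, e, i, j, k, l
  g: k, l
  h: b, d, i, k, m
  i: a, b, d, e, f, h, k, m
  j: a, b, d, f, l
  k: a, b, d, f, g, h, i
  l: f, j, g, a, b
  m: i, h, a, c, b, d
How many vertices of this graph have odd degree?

Degrees: a:8, b:7, c:5, d:8, e:3, f:7, g:2, h:5, i:8, j:5, k:7, l:5, m:6
Odd-degree vertices: b, c, e, f, h, j, k, l.

8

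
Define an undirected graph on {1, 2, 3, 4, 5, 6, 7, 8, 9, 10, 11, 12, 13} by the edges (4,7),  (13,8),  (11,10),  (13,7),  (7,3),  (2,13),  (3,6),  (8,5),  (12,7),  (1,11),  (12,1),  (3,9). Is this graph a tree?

Yes

The graph has 13 vertices and 12 edges.
It is connected with exactly 12 edges, hence acyclic — it is a tree.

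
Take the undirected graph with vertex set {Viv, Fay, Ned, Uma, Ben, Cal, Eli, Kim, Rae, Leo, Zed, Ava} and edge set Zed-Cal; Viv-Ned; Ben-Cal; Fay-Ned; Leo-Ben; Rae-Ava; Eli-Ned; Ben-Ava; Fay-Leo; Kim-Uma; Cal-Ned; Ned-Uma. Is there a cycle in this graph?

|V| = 12, |E| = 12, number of components = 1.
One cycle is Ned-Cal-Ben-Leo-Fay-Ned.

Yes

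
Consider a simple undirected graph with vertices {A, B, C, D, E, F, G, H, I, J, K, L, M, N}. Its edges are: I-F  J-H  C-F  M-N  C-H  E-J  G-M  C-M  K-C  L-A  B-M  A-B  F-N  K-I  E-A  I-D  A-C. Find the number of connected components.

1

Component: {A, B, C, D, E, F, G, H, I, J, K, L, M, N}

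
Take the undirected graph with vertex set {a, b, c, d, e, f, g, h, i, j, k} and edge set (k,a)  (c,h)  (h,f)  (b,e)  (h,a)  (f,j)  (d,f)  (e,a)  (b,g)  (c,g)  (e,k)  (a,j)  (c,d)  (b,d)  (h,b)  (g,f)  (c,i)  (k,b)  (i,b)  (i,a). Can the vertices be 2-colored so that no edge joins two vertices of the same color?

No

b-e-k-b is an odd cycle (length 3), and a bipartite graph can contain only even cycles.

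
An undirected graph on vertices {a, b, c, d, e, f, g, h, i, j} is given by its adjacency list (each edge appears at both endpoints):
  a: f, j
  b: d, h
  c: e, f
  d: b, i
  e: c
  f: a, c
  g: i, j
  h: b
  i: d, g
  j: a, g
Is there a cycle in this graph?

|V| = 10, |E| = 9, number of components = 1.
Since 9 = 10 - 1, the graph is a forest and contains no cycle.

No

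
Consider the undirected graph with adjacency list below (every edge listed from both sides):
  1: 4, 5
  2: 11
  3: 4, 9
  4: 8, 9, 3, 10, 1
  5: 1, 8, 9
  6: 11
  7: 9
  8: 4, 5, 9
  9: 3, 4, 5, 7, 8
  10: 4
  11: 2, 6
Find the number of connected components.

Component: {2, 6, 11}
Component: {1, 3, 4, 5, 7, 8, 9, 10}

2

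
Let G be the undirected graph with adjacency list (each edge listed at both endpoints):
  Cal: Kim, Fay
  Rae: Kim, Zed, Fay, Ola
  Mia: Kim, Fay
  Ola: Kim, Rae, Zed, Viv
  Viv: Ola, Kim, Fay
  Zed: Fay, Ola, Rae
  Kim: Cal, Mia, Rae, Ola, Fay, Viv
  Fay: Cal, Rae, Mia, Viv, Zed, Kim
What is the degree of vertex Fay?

Neighbors of Fay: Cal, Rae, Mia, Viv, Zed, Kim.

6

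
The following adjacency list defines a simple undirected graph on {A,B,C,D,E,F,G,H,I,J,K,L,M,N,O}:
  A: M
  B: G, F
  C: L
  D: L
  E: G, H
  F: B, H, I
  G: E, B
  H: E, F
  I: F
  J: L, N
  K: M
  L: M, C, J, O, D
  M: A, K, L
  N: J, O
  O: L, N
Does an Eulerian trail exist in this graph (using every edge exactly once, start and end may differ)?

Degrees: A:1, B:2, C:1, D:1, E:2, F:3, G:2, H:2, I:1, J:2, K:1, L:5, M:3, N:2, O:2
Odd-degree vertices: A, C, D, F, I, K, L, M (8 total).
With 8 odd-degree vertices (more than two), no single trail can use every edge.

No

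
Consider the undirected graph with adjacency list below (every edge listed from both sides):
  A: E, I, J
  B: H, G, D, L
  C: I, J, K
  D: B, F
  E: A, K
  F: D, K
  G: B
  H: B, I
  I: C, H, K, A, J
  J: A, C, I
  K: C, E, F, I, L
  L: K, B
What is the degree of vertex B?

Neighbors of B: D, G, H, L.

4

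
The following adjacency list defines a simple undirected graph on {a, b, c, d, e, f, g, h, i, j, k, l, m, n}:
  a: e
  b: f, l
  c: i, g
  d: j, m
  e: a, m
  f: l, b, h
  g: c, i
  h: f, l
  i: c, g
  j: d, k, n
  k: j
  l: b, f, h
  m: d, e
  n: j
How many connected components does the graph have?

Component: {c, g, i}
Component: {b, f, h, l}
Component: {a, d, e, j, k, m, n}

3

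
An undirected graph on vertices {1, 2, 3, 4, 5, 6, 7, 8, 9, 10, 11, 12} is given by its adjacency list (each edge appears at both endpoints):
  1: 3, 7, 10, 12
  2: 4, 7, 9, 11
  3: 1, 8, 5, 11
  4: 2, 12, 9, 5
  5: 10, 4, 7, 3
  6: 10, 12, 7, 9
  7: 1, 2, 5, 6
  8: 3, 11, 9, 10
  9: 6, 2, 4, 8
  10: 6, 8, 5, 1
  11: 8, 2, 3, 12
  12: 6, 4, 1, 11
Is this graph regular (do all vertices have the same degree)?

Degrees: 1:4, 2:4, 3:4, 4:4, 5:4, 6:4, 7:4, 8:4, 9:4, 10:4, 11:4, 12:4
Every vertex has degree 4, so the graph is 4-regular.

Yes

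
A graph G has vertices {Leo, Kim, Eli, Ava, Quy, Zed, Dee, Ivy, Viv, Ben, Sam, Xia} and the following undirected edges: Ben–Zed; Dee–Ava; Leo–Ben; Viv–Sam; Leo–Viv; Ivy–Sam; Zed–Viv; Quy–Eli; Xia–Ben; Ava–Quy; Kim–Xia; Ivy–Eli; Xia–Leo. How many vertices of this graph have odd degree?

Degrees: Leo:3, Kim:1, Eli:2, Ava:2, Quy:2, Zed:2, Dee:1, Ivy:2, Viv:3, Ben:3, Sam:2, Xia:3
Odd-degree vertices: Leo, Kim, Dee, Viv, Ben, Xia.

6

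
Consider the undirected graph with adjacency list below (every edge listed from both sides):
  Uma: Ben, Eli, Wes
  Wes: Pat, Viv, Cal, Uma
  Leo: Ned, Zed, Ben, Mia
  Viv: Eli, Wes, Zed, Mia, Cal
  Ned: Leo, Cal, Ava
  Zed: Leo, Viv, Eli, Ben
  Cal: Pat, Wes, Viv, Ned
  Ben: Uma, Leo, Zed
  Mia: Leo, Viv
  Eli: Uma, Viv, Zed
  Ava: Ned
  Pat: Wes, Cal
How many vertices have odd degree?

Degrees: Uma:3, Wes:4, Leo:4, Viv:5, Ned:3, Zed:4, Cal:4, Ben:3, Mia:2, Eli:3, Ava:1, Pat:2
Odd-degree vertices: Uma, Viv, Ned, Ben, Eli, Ava.

6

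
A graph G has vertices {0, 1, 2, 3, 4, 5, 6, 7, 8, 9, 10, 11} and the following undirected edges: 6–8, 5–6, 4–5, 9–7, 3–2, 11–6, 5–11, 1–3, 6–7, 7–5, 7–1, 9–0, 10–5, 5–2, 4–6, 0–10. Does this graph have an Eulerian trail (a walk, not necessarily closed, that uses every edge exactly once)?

Yes

Degrees: 0:2, 1:2, 2:2, 3:2, 4:2, 5:6, 6:5, 7:4, 8:1, 9:2, 10:2, 11:2
Odd-degree vertices: 6, 8 (2 total).
The non-isolated vertices are connected and exactly 2 have odd degree, so an Eulerian trail exists (from 6 to 8).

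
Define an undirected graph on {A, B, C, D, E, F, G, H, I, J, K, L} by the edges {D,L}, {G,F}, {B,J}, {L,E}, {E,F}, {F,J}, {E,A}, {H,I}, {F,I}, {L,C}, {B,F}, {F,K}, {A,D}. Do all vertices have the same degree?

Degrees: A:2, B:2, C:1, D:2, E:3, F:6, G:1, H:1, I:2, J:2, K:1, L:3
Vertex C has degree 1 while F has degree 6, so the graph is not regular.

No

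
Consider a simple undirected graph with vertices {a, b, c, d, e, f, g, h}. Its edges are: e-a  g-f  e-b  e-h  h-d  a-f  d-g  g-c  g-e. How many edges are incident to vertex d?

Neighbors of d: g, h.

2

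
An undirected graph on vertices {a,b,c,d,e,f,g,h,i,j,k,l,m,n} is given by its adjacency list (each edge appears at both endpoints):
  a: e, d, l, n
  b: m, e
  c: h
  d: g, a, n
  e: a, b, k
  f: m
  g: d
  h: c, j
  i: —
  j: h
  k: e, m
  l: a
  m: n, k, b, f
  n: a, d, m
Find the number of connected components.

Component: {i}
Component: {c, h, j}
Component: {a, b, d, e, f, g, k, l, m, n}

3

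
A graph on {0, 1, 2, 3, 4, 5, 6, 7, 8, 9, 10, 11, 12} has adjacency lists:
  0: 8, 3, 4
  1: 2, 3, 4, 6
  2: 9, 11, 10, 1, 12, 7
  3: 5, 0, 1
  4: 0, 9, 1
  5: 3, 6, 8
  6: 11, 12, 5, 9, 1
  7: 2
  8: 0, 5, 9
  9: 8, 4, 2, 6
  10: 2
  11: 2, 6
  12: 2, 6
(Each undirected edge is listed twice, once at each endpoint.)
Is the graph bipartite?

Yes

Partition the vertices as {2, 3, 4, 6, 8} vs {0, 1, 5, 7, 9, 10, 11, 12}. Each listed edge has one endpoint in each part, so the graph is bipartite.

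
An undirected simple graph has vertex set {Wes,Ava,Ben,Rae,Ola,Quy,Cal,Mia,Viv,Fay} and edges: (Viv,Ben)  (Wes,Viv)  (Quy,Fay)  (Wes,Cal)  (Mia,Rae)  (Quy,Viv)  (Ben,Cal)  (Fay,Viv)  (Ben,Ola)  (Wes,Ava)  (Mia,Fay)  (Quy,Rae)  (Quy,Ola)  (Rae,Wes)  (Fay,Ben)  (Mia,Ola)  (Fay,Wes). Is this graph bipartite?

The cycle Ben-Viv-Fay-Ben has length 3, which is odd, so the graph is not bipartite.

No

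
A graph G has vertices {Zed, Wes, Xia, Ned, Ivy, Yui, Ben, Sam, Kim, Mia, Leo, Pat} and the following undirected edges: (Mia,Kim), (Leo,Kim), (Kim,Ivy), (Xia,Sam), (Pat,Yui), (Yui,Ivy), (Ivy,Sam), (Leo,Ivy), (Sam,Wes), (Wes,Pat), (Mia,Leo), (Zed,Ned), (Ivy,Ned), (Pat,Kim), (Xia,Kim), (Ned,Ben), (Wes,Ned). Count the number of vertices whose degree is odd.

8

Degrees: Zed:1, Wes:3, Xia:2, Ned:4, Ivy:5, Yui:2, Ben:1, Sam:3, Kim:5, Mia:2, Leo:3, Pat:3
Odd-degree vertices: Zed, Wes, Ivy, Ben, Sam, Kim, Leo, Pat.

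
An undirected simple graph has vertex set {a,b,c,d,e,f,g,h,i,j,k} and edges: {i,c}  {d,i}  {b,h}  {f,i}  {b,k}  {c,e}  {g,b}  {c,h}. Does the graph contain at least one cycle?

No

|V| = 11, |E| = 8, number of components = 3.
A forest on 11 vertices with 3 components has exactly 8 edges, which matches — so no cycle.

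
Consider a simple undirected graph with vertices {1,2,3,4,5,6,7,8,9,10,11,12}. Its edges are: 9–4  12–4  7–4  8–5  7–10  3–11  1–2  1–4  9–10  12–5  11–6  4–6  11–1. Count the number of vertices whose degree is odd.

6

Degrees: 1:3, 2:1, 3:1, 4:5, 5:2, 6:2, 7:2, 8:1, 9:2, 10:2, 11:3, 12:2
Odd-degree vertices: 1, 2, 3, 4, 8, 11.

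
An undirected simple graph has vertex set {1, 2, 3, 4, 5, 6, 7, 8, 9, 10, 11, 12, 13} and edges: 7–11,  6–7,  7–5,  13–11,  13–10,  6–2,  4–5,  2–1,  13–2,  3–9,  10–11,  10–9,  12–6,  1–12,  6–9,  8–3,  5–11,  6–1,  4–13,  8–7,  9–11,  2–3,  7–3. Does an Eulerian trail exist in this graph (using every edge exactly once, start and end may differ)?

Degrees: 1:3, 2:4, 3:4, 4:2, 5:3, 6:5, 7:5, 8:2, 9:4, 10:3, 11:5, 12:2, 13:4
Odd-degree vertices: 1, 5, 6, 7, 10, 11 (6 total).
With 6 odd-degree vertices (more than two), no single trail can use every edge.

No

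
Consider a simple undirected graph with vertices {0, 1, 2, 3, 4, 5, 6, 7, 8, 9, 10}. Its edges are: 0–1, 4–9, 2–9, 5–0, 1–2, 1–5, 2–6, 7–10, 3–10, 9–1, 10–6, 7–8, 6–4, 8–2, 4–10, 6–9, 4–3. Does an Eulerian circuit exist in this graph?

Yes

Degrees: 0:2, 1:4, 2:4, 3:2, 4:4, 5:2, 6:4, 7:2, 8:2, 9:4, 10:4
Every vertex has even degree and the edges form a single connected piece, so an Eulerian circuit exists.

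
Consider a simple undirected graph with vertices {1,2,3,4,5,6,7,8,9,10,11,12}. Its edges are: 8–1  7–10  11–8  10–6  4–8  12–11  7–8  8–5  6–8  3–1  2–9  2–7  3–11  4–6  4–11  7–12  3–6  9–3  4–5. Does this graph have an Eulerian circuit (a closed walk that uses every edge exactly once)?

Degrees: 1:2, 2:2, 3:4, 4:4, 5:2, 6:4, 7:4, 8:6, 9:2, 10:2, 11:4, 12:2
Every vertex has even degree and the edges form a single connected piece, so an Eulerian circuit exists.

Yes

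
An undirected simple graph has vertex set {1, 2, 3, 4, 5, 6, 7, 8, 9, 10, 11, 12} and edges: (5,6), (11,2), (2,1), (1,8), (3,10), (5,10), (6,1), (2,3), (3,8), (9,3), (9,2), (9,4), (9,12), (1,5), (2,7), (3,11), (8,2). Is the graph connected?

A breadth-first search from 1 visits 1, 2, 8, 5, 6, 9, 7, 11, 3, 10, 4, 12 — all 12 vertices — so the graph is connected.

Yes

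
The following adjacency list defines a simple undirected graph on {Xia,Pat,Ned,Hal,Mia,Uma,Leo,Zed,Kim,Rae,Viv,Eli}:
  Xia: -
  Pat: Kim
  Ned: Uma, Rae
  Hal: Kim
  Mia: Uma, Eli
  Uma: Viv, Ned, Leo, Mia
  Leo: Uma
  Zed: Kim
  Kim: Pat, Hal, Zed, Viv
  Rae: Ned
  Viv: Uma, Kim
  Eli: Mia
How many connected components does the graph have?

Component: {Xia}
Component: {Pat, Ned, Hal, Mia, Uma, Leo, Zed, Kim, Rae, Viv, Eli}

2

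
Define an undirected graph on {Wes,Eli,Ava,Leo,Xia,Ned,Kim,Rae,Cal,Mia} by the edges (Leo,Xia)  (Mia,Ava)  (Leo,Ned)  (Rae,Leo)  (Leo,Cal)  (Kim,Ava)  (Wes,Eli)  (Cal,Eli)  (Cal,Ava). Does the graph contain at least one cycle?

|V| = 10, |E| = 9, number of components = 1.
A forest on 10 vertices with 1 component has exactly 9 edges, which matches — so no cycle.

No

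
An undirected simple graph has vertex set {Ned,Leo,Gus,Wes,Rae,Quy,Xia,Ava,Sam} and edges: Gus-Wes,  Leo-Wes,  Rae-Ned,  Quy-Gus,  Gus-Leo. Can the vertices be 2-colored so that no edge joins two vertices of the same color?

The cycle Leo-Wes-Gus-Leo has length 3, which is odd, so the graph is not bipartite.

No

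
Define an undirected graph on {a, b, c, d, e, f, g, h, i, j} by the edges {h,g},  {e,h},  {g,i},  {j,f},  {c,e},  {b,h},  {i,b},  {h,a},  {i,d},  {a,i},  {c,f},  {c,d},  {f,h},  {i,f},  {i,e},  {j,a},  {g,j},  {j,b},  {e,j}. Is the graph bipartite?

Yes

Color {c, h, i, j} black and {a, b, d, e, f, g} white. No edge joins two same-colored vertices, so the graph is bipartite.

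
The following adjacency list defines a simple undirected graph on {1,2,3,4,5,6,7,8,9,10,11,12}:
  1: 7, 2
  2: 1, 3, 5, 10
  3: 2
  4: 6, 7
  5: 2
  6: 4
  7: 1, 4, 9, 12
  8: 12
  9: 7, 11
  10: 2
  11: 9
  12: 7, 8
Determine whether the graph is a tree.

|V| = 12, |E| = 11.
Connected and |E| = |V| - 1, which characterizes a tree.

Yes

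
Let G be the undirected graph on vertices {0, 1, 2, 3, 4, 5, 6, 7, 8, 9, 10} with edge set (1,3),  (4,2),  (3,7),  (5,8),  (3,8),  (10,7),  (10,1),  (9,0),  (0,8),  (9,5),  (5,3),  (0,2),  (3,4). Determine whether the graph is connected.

Component: {6}
Component: {0, 1, 2, 3, 4, 5, 7, 8, 9, 10}
No edge joins these 2 groups, so the graph is disconnected.

No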